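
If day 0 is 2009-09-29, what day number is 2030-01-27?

7425

Sep 29, 2009 → Sep 29, 2010: 365 days.
Sep 29, 2010 → Sep 29, 2011: 365 days.
Sep 29, 2011 → Sep 29, 2012: 366 days (Feb 29, 2012 is in that span).
Sep 29, 2012 → Sep 29, 2013: 365 days.
Sep 29, 2013 → Sep 29, 2014: 365 days.
Sep 29, 2014 → Sep 29, 2015: 365 days.
Sep 29, 2015 → Sep 29, 2016: 366 days (Feb 29, 2016 is in that span).
Sep 29, 2016 → Sep 29, 2017: 365 days.
Sep 29, 2017 → Sep 29, 2018: 365 days.
Sep 29, 2018 → Sep 29, 2019: 365 days.
Sep 29, 2019 → Sep 29, 2020: 366 days (Feb 29, 2020 is in that span).
Sep 29, 2020 → Sep 29, 2021: 365 days.
Sep 29, 2021 → Sep 29, 2022: 365 days.
Sep 29, 2022 → Sep 29, 2023: 365 days.
Sep 29, 2023 → Sep 29, 2024: 366 days (Feb 29, 2024 is in that span).
Sep 29, 2024 → Sep 29, 2025: 365 days.
Sep 29, 2025 → Sep 29, 2026: 365 days.
Sep 29, 2026 → Sep 29, 2027: 365 days.
Sep 29, 2027 → Sep 29, 2028: 366 days (Feb 29, 2028 is in that span).
Sep 29, 2028 → Sep 29, 2029: 365 days.
Sep 29, 2029 → Oct 29, 2029: 30 days (September has 30).
Oct 29, 2029 → Nov 29, 2029: 31 days (October has 31).
Nov 29, 2029 → Dec 29, 2029: 30 days (November has 30).
Dec 29, 2029 → Jan 27, 2030: 29 days.
Total: 7425 days.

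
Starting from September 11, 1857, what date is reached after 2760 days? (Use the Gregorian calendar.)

+365 (one year) → Sep 11, 1858 (2395 left).
+365 (one year) → Sep 11, 1859 (2030 left).
+366 (one year; includes Feb 29, 1860) → Sep 11, 1860 (1664 left).
+365 (one year) → Sep 11, 1861 (1299 left).
+365 (one year) → Sep 11, 1862 (934 left).
+365 (one year) → Sep 11, 1863 (569 left).
+366 (one year; includes Feb 29, 1864) → Sep 11, 1864 (203 left).
Sep has 30 days: +20 → Oct 1, 1864 (183 left).
Oct has 31 days: +31 → Nov 1, 1864 (152 left).
Nov has 30 days: +30 → Dec 1, 1864 (122 left).
Dec has 31 days: +31 → Jan 1, 1865 (91 left).
Jan has 31 days: +31 → Feb 1, 1865 (60 left).
Feb has 28 days: +28 → Mar 1, 1865 (32 left).
Mar has 31 days: +31 → Apr 1, 1865 (1 left).
+1 → Apr 2, 1865.

April 2, 1865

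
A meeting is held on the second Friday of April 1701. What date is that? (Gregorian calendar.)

April 1, 1701 is a Friday.
The first Friday is therefore April 1 (same day).
The second Friday is 1 + 1×7 = April 8.

April 8, 1701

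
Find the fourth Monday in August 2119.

August 1, 2119 is a Tuesday.
The first Monday is therefore August 7 (6 days later).
The fourth Monday is 7 + 3×7 = August 28.

August 28, 2119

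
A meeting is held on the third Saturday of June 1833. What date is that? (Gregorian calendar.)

June 15, 1833

June 1, 1833 is a Saturday.
The first Saturday is therefore June 1 (same day).
The third Saturday is 1 + 2×7 = June 15.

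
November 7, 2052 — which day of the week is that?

Doomsday rule: the anchor day for the 2000s is Tuesday. For year 52: 52÷12 = 4 r 4, and 4÷4 = 1, so 4+4+1 = 9.
Tuesday + 9 ≡ Thursday — that's 2052's doomsday.
In November the doomsday date is Nov 7.
Nov 7 is the doomsday itself: Thursday.

Thursday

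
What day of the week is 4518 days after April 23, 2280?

Monday

First find the weekday of Apr 23, 2280. Doomsday rule: the anchor day for the 2200s is Friday. For year 80: 80÷12 = 6 r 8, and 8÷4 = 2, so 6+8+2 = 16.
Friday + 16 ≡ Sunday — that's 2280's doomsday.
In April the doomsday date is Apr 4.
Apr 23 is 19 days after Apr 4; 19 mod 7 = 5, so Sunday + 5 = Friday.
4518 mod 7 = 3, so 4518 days after a Friday is Friday + 3 = Monday.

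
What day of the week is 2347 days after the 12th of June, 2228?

Jun 12, 2228 is a Thursday.
2347 mod 7 = 2, so 2347 days after a Thursday is Thursday + 2 = Saturday.

Saturday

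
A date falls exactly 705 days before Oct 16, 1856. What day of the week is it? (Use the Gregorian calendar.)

Saturday

Oct 16, 1856 is a Thursday.
705 mod 7 = 5, so 705 days before a Thursday is Thursday − 5 = Saturday.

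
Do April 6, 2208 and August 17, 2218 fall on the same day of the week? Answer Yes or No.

No

From Apr 6, 2208 to Aug 17, 2218 is 3785 days.
3785 mod 7 = 5, so they are different weekdays.
(Apr 6, 2208 is a Wednesday; Aug 17, 2218 is a Monday.)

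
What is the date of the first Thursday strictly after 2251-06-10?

Jun 10, 2251 is a Tuesday.
From Tuesday to the next Thursday is 2 days.
Jun 10, 2251 + 2 = Jun 12, 2251.

June 12, 2251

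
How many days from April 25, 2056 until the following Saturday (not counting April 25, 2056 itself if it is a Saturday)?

Apr 25, 2056 is a Tuesday.
From Tuesday to the next Saturday is 4 days.

4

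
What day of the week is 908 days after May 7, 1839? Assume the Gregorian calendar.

First find the weekday of May 7, 1839. Doomsday rule: the anchor day for the 1800s is Friday. For year 39: 39÷12 = 3 r 3, and 3÷4 = 0, so 3+3+0 = 6.
Friday + 6 ≡ Thursday — that's 1839's doomsday.
In May the doomsday date is May 9.
May 7 is 2 days before May 9; 2 mod 7 = 2, so Thursday − 2 = Tuesday.
908 mod 7 = 5, so 908 days after a Tuesday is Tuesday + 5 = Sunday.

Sunday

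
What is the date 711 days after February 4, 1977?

+365 (one year) → Feb 4, 1978 (346 left).
Feb has 28 days: +25 → Mar 1, 1978 (321 left).
Mar has 31 days: +31 → Apr 1, 1978 (290 left).
Apr has 30 days: +30 → May 1, 1978 (260 left).
May has 31 days: +31 → Jun 1, 1978 (229 left).
Jun has 30 days: +30 → Jul 1, 1978 (199 left).
Jul has 31 days: +31 → Aug 1, 1978 (168 left).
Aug has 31 days: +31 → Sep 1, 1978 (137 left).
Sep has 30 days: +30 → Oct 1, 1978 (107 left).
Oct has 31 days: +31 → Nov 1, 1978 (76 left).
Nov has 30 days: +30 → Dec 1, 1978 (46 left).
Dec has 31 days: +31 → Jan 1, 1979 (15 left).
+15 → Jan 16, 1979.

January 16, 1979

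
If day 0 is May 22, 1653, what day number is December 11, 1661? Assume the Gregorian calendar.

3125

May 22, 1653 → May 22, 1654: 365 days.
May 22, 1654 → May 22, 1655: 365 days.
May 22, 1655 → May 22, 1656: 366 days (Feb 29, 1656 is in that span).
May 22, 1656 → May 22, 1657: 365 days.
May 22, 1657 → May 22, 1658: 365 days.
May 22, 1658 → May 22, 1659: 365 days.
May 22, 1659 → May 22, 1660: 366 days (Feb 29, 1660 is in that span).
May 22, 1660 → May 22, 1661: 365 days.
May 22, 1661 → Jun 22, 1661: 31 days (May has 31).
Jun 22, 1661 → Jul 22, 1661: 30 days (June has 30).
Jul 22, 1661 → Aug 22, 1661: 31 days (July has 31).
Aug 22, 1661 → Sep 22, 1661: 31 days (August has 31).
Sep 22, 1661 → Oct 22, 1661: 30 days (September has 30).
Oct 22, 1661 → Nov 22, 1661: 31 days (October has 31).
Nov 22, 1661 → Dec 11, 1661: 19 days.
Total: 3125 days.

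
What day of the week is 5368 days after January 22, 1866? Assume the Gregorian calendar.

Jan 22, 1866 is a Monday.
5368 mod 7 = 6, so 5368 days after a Monday is Monday + 6 = Sunday.

Sunday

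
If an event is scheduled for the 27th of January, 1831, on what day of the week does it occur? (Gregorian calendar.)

Thursday

Doomsday rule: the anchor day for the 1800s is Friday. For year 31: 31÷12 = 2 r 7, and 7÷4 = 1, so 2+7+1 = 10.
Friday + 10 ≡ Monday — that's 1831's doomsday.
In January the doomsday date is Jan 3 (1831 is not a leap year).
Jan 27 is 24 days after Jan 3; 24 mod 7 = 3, so Monday + 3 = Thursday.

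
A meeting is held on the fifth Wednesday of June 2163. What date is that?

June 29, 2163

June 1, 2163 is a Wednesday.
The first Wednesday is therefore June 1 (same day).
The fifth Wednesday is 1 + 4×7 = June 29.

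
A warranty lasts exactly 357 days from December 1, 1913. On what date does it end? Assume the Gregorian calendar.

November 23, 1914

Dec has 31 days: +31 → Jan 1, 1914 (326 left).
Jan has 31 days: +31 → Feb 1, 1914 (295 left).
Feb has 28 days: +28 → Mar 1, 1914 (267 left).
Mar has 31 days: +31 → Apr 1, 1914 (236 left).
Apr has 30 days: +30 → May 1, 1914 (206 left).
May has 31 days: +31 → Jun 1, 1914 (175 left).
Jun has 30 days: +30 → Jul 1, 1914 (145 left).
Jul has 31 days: +31 → Aug 1, 1914 (114 left).
Aug has 31 days: +31 → Sep 1, 1914 (83 left).
Sep has 30 days: +30 → Oct 1, 1914 (53 left).
Oct has 31 days: +31 → Nov 1, 1914 (22 left).
+22 → Nov 23, 1914.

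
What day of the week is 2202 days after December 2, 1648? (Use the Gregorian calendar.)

First find the weekday of Dec 2, 1648. Doomsday rule: the anchor day for the 1600s is Tuesday. For year 48: 48÷12 = 4 r 0, and 0÷4 = 0, so 4+0+0 = 4.
Tuesday + 4 ≡ Saturday — that's 1648's doomsday.
In December the doomsday date is Dec 12.
Dec 2 is 10 days before Dec 12; 10 mod 7 = 3, so Saturday − 3 = Wednesday.
2202 mod 7 = 4, so 2202 days after a Wednesday is Wednesday + 4 = Sunday.

Sunday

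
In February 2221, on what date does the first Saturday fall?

February 1, 2221 is a Thursday.
The first Saturday is therefore February 3 (2 days later).

February 3, 2221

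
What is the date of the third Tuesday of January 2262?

January 21, 2262

January 1, 2262 is a Wednesday.
The first Tuesday is therefore January 7 (6 days later).
The third Tuesday is 7 + 2×7 = January 21.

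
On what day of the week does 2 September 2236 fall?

Friday

Doomsday rule: the anchor day for the 2200s is Friday. For year 36: 36÷12 = 3 r 0, and 0÷4 = 0, so 3+0+0 = 3.
Friday + 3 ≡ Monday — that's 2236's doomsday.
In September the doomsday date is Sep 5.
Sep 2 is 3 days before Sep 5; 3 mod 7 = 3, so Monday − 3 = Friday.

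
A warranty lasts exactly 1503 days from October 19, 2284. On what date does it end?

November 30, 2288

+365 (one year) → Oct 19, 2285 (1138 left).
+365 (one year) → Oct 19, 2286 (773 left).
+365 (one year) → Oct 19, 2287 (408 left).
+366 (one year; includes Feb 29, 2288) → Oct 19, 2288 (42 left).
Oct has 31 days: +13 → Nov 1, 2288 (29 left).
+29 → Nov 30, 2288.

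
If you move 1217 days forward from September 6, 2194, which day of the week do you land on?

Friday

Sep 6, 2194 is a Saturday.
1217 mod 7 = 6, so 1217 days after a Saturday is Saturday + 6 = Friday.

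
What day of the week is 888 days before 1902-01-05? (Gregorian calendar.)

Monday

Jan 5, 1902 is a Sunday.
888 mod 7 = 6, so 888 days before a Sunday is Sunday − 6 = Monday.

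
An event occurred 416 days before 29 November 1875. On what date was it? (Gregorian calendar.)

−365 (one year) → Nov 29, 1874 (51 left).
−29 → Oct 31, 1874 (end of Oct, 31 days; 22 left).
−22 → Oct 9, 1874.

October 9, 1874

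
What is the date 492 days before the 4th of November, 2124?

July 1, 2123

−366 (one year; includes Feb 29, 2124) → Nov 4, 2123 (126 left).
−4 → Oct 31, 2123 (end of Oct, 31 days; 122 left).
−31 → Sep 30, 2123 (end of Sep, 30 days; 91 left).
−30 → Aug 31, 2123 (end of Aug, 31 days; 61 left).
−31 → Jul 31, 2123 (end of Jul, 31 days; 30 left).
−30 → Jul 1, 2123.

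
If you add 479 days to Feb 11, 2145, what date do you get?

June 5, 2146

+365 (one year) → Feb 11, 2146 (114 left).
Feb has 28 days: +18 → Mar 1, 2146 (96 left).
Mar has 31 days: +31 → Apr 1, 2146 (65 left).
Apr has 30 days: +30 → May 1, 2146 (35 left).
May has 31 days: +31 → Jun 1, 2146 (4 left).
+4 → Jun 5, 2146.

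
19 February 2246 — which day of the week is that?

Thursday

Doomsday rule: the anchor day for the 2200s is Friday. For year 46: 46÷12 = 3 r 10, and 10÷4 = 2, so 3+10+2 = 15.
Friday + 15 ≡ Saturday — that's 2246's doomsday.
In February the doomsday date is Feb 28 (2246 is not a leap year).
Feb 19 is 9 days before Feb 28; 9 mod 7 = 2, so Saturday − 2 = Thursday.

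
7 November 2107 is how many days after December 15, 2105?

Dec 15, 2105 → Dec 15, 2106: 365 days.
Dec 15, 2106 → Jan 15, 2107: 31 days (December has 31).
Jan 15, 2107 → Feb 15, 2107: 31 days (January has 31).
Feb 15, 2107 → Mar 15, 2107: 28 days (February has 28).
Mar 15, 2107 → Apr 15, 2107: 31 days (March has 31).
Apr 15, 2107 → May 15, 2107: 30 days (April has 30).
May 15, 2107 → Jun 15, 2107: 31 days (May has 31).
Jun 15, 2107 → Jul 15, 2107: 30 days (June has 30).
Jul 15, 2107 → Aug 15, 2107: 31 days (July has 31).
Aug 15, 2107 → Sep 15, 2107: 31 days (August has 31).
Sep 15, 2107 → Oct 15, 2107: 30 days (September has 30).
Oct 15, 2107 → Nov 7, 2107: 23 days.
Total: 692 days.

692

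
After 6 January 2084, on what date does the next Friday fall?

January 7, 2084

Jan 6, 2084 is a Thursday.
From Thursday to the next Friday is 1 day.
Jan 6, 2084 + 1 = Jan 7, 2084.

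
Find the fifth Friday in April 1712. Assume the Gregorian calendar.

April 1, 1712 is a Friday.
The first Friday is therefore April 1 (same day).
The fifth Friday is 1 + 4×7 = April 29.

April 29, 1712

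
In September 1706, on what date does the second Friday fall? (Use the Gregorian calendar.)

September 1, 1706 is a Wednesday.
The first Friday is therefore September 3 (2 days later).
The second Friday is 3 + 1×7 = September 10.

September 10, 1706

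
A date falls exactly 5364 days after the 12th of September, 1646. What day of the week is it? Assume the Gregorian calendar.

Friday

First find the weekday of Sep 12, 1646. Doomsday rule: the anchor day for the 1600s is Tuesday. For year 46: 46÷12 = 3 r 10, and 10÷4 = 2, so 3+10+2 = 15.
Tuesday + 15 ≡ Wednesday — that's 1646's doomsday.
In September the doomsday date is Sep 5.
Sep 12 is 7 days after Sep 5; 7 mod 7 = 0, so Wednesday + 0 = Wednesday.
5364 mod 7 = 2, so 5364 days after a Wednesday is Wednesday + 2 = Friday.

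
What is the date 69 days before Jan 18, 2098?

−18 → Dec 31, 2097 (end of Dec, 31 days; 51 left).
−31 → Nov 30, 2097 (end of Nov, 30 days; 20 left).
−20 → Nov 10, 2097.

November 10, 2097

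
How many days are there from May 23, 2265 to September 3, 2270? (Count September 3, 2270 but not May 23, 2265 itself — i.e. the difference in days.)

1929

May 23, 2265 → May 23, 2266: 365 days.
May 23, 2266 → May 23, 2267: 365 days.
May 23, 2267 → May 23, 2268: 366 days (Feb 29, 2268 is in that span).
May 23, 2268 → May 23, 2269: 365 days.
May 23, 2269 → May 23, 2270: 365 days.
May 23, 2270 → Jun 23, 2270: 31 days (May has 31).
Jun 23, 2270 → Jul 23, 2270: 30 days (June has 30).
Jul 23, 2270 → Aug 23, 2270: 31 days (July has 31).
Aug 23, 2270 → Sep 3, 2270: 11 days.
Total: 1929 days.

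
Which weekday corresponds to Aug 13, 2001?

Monday

January 1, 2001 is a Monday.
Jan 1, 2001 → Feb 1, 2001: 31 days (January has 31).
Feb 1, 2001 → Mar 1, 2001: 28 days (February has 28).
Mar 1, 2001 → Apr 1, 2001: 31 days (March has 31).
Apr 1, 2001 → May 1, 2001: 30 days (April has 30).
May 1, 2001 → Jun 1, 2001: 31 days (May has 31).
Jun 1, 2001 → Jul 1, 2001: 30 days (June has 30).
Jul 1, 2001 → Aug 1, 2001: 31 days (July has 31).
Aug 1, 2001 → Aug 13, 2001: 12 days.
Total: 224 days.
224 mod 7 = 0, so Monday + 0 = Monday.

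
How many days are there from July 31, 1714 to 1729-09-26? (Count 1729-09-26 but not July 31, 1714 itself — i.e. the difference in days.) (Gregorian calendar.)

Jul 31, 1714 → Jul 31, 1715: 365 days.
Jul 31, 1715 → Jul 31, 1716: 366 days (Feb 29, 1716 is in that span).
Jul 31, 1716 → Jul 31, 1717: 365 days.
Jul 31, 1717 → Jul 31, 1718: 365 days.
Jul 31, 1718 → Jul 31, 1719: 365 days.
Jul 31, 1719 → Jul 31, 1720: 366 days (Feb 29, 1720 is in that span).
Jul 31, 1720 → Jul 31, 1721: 365 days.
Jul 31, 1721 → Jul 31, 1722: 365 days.
Jul 31, 1722 → Jul 31, 1723: 365 days.
Jul 31, 1723 → Jul 31, 1724: 366 days (Feb 29, 1724 is in that span).
Jul 31, 1724 → Jul 31, 1725: 365 days.
Jul 31, 1725 → Jul 31, 1726: 365 days.
Jul 31, 1726 → Jul 31, 1727: 365 days.
Jul 31, 1727 → Jul 31, 1728: 366 days (Feb 29, 1728 is in that span).
Jul 31, 1728 → Jul 31, 1729: 365 days.
Jul 31, 1729 → Aug 31, 1729: 31 days (July has 31).
Aug 31, 1729 → Sep 26, 1729: 26 days.
Total: 5536 days.

5536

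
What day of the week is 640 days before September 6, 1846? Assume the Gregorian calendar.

Sep 6, 1846 is a Sunday.
640 mod 7 = 3, so 640 days before a Sunday is Sunday − 3 = Thursday.

Thursday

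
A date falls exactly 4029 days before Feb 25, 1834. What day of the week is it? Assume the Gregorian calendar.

Feb 25, 1834 is a Tuesday.
4029 mod 7 = 4, so 4029 days before a Tuesday is Tuesday − 4 = Friday.

Friday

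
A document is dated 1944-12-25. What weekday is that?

January 1, 1944 is a Saturday.
Jan 1, 1944 → Feb 1, 1944: 31 days (January has 31).
Feb 1, 1944 → Mar 1, 1944: 29 days (February has 29).
Mar 1, 1944 → Apr 1, 1944: 31 days (March has 31).
Apr 1, 1944 → May 1, 1944: 30 days (April has 30).
May 1, 1944 → Jun 1, 1944: 31 days (May has 31).
Jun 1, 1944 → Jul 1, 1944: 30 days (June has 30).
Jul 1, 1944 → Aug 1, 1944: 31 days (July has 31).
Aug 1, 1944 → Sep 1, 1944: 31 days (August has 31).
Sep 1, 1944 → Oct 1, 1944: 30 days (September has 30).
Oct 1, 1944 → Nov 1, 1944: 31 days (October has 31).
Nov 1, 1944 → Dec 1, 1944: 30 days (November has 30).
Dec 1, 1944 → Dec 25, 1944: 24 days.
Total: 359 days.
359 mod 7 = 2, so Saturday + 2 = Monday.

Monday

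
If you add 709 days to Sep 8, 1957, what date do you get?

+365 (one year) → Sep 8, 1958 (344 left).
Sep has 30 days: +23 → Oct 1, 1958 (321 left).
Oct has 31 days: +31 → Nov 1, 1958 (290 left).
Nov has 30 days: +30 → Dec 1, 1958 (260 left).
Dec has 31 days: +31 → Jan 1, 1959 (229 left).
Jan has 31 days: +31 → Feb 1, 1959 (198 left).
Feb has 28 days: +28 → Mar 1, 1959 (170 left).
Mar has 31 days: +31 → Apr 1, 1959 (139 left).
Apr has 30 days: +30 → May 1, 1959 (109 left).
May has 31 days: +31 → Jun 1, 1959 (78 left).
Jun has 30 days: +30 → Jul 1, 1959 (48 left).
Jul has 31 days: +31 → Aug 1, 1959 (17 left).
+17 → Aug 18, 1959.

August 18, 1959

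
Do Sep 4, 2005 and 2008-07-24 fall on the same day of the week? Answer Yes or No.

From Sep 4, 2005 to Jul 24, 2008 is 1054 days.
1054 mod 7 = 4, so they are different weekdays.
(Sep 4, 2005 is a Sunday; Jul 24, 2008 is a Thursday.)

No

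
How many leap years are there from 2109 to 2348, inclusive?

Multiples of 4 in [2109,2348]: 60.
Of those, multiples of 100: 2 (not leap unless ÷400).
Multiples of 400: 0.
Leap years = 60 − 2 + 0 = 58.

58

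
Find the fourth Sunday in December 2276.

December 24, 2276

December 1, 2276 is a Friday.
The first Sunday is therefore December 3 (2 days later).
The fourth Sunday is 3 + 3×7 = December 24.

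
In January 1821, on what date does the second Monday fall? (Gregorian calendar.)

January 1, 1821 is a Monday.
The first Monday is therefore January 1 (same day).
The second Monday is 1 + 1×7 = January 8.

January 8, 1821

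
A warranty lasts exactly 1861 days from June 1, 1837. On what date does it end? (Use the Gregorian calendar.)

+365 (one year) → Jun 1, 1838 (1496 left).
+365 (one year) → Jun 1, 1839 (1131 left).
+366 (one year; includes Feb 29, 1840) → Jun 1, 1840 (765 left).
+365 (one year) → Jun 1, 1841 (400 left).
Jun has 30 days: +30 → Jul 1, 1841 (370 left).
Jul has 31 days: +31 → Aug 1, 1841 (339 left).
Aug has 31 days: +31 → Sep 1, 1841 (308 left).
Sep has 30 days: +30 → Oct 1, 1841 (278 left).
Oct has 31 days: +31 → Nov 1, 1841 (247 left).
Nov has 30 days: +30 → Dec 1, 1841 (217 left).
Dec has 31 days: +31 → Jan 1, 1842 (186 left).
Jan has 31 days: +31 → Feb 1, 1842 (155 left).
Feb has 28 days: +28 → Mar 1, 1842 (127 left).
Mar has 31 days: +31 → Apr 1, 1842 (96 left).
Apr has 30 days: +30 → May 1, 1842 (66 left).
May has 31 days: +31 → Jun 1, 1842 (35 left).
Jun has 30 days: +30 → Jul 1, 1842 (5 left).
+5 → Jul 6, 1842.

July 6, 1842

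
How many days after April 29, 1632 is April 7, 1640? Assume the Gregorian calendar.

Apr 29, 1632 → Apr 29, 1633: 365 days.
Apr 29, 1633 → Apr 29, 1634: 365 days.
Apr 29, 1634 → Apr 29, 1635: 365 days.
Apr 29, 1635 → Apr 29, 1636: 366 days (Feb 29, 1636 is in that span).
Apr 29, 1636 → Apr 29, 1637: 365 days.
Apr 29, 1637 → Apr 29, 1638: 365 days.
Apr 29, 1638 → Apr 29, 1639: 365 days.
Apr 29, 1639 → May 29, 1639: 30 days (April has 30).
May 29, 1639 → Jun 29, 1639: 31 days (May has 31).
Jun 29, 1639 → Jul 29, 1639: 30 days (June has 30).
Jul 29, 1639 → Aug 29, 1639: 31 days (July has 31).
Aug 29, 1639 → Sep 29, 1639: 31 days (August has 31).
Sep 29, 1639 → Oct 29, 1639: 30 days (September has 30).
Oct 29, 1639 → Nov 29, 1639: 31 days (October has 31).
Nov 29, 1639 → Dec 29, 1639: 30 days (November has 30).
Dec 29, 1639 → Jan 29, 1640: 31 days (December has 31).
Jan 29, 1640 → Feb 29, 1640: 31 days (January has 31).
Feb 29, 1640 → Mar 29, 1640: 29 days (February has 29).
Mar 29, 1640 → Apr 7, 1640: 9 days.
Total: 2900 days.

2900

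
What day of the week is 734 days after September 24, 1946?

Monday

Sep 24, 1946 is a Tuesday.
734 mod 7 = 6, so 734 days after a Tuesday is Tuesday + 6 = Monday.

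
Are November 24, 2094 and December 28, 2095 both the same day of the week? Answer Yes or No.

From Nov 24, 2094 to Dec 28, 2095 is 399 days.
399 mod 7 = 0, so they are the same weekday.
(Nov 24, 2094 is a Wednesday; Dec 28, 2095 is a Wednesday.)

Yes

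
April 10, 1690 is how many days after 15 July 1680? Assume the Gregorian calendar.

3556

Jul 15, 1680 → Jul 15, 1681: 365 days.
Jul 15, 1681 → Jul 15, 1682: 365 days.
Jul 15, 1682 → Jul 15, 1683: 365 days.
Jul 15, 1683 → Jul 15, 1684: 366 days (Feb 29, 1684 is in that span).
Jul 15, 1684 → Jul 15, 1685: 365 days.
Jul 15, 1685 → Jul 15, 1686: 365 days.
Jul 15, 1686 → Jul 15, 1687: 365 days.
Jul 15, 1687 → Jul 15, 1688: 366 days (Feb 29, 1688 is in that span).
Jul 15, 1688 → Jul 15, 1689: 365 days.
Jul 15, 1689 → Aug 15, 1689: 31 days (July has 31).
Aug 15, 1689 → Sep 15, 1689: 31 days (August has 31).
Sep 15, 1689 → Oct 15, 1689: 30 days (September has 30).
Oct 15, 1689 → Nov 15, 1689: 31 days (October has 31).
Nov 15, 1689 → Dec 15, 1689: 30 days (November has 30).
Dec 15, 1689 → Jan 15, 1690: 31 days (December has 31).
Jan 15, 1690 → Feb 15, 1690: 31 days (January has 31).
Feb 15, 1690 → Mar 15, 1690: 28 days (February has 28).
Mar 15, 1690 → Apr 10, 1690: 26 days.
Total: 3556 days.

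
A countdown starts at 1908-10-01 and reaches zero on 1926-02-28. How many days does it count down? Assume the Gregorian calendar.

Oct 1, 1908 → Oct 1, 1909: 365 days.
Oct 1, 1909 → Oct 1, 1910: 365 days.
Oct 1, 1910 → Oct 1, 1911: 365 days.
Oct 1, 1911 → Oct 1, 1912: 366 days (Feb 29, 1912 is in that span).
Oct 1, 1912 → Oct 1, 1913: 365 days.
Oct 1, 1913 → Oct 1, 1914: 365 days.
Oct 1, 1914 → Oct 1, 1915: 365 days.
Oct 1, 1915 → Oct 1, 1916: 366 days (Feb 29, 1916 is in that span).
Oct 1, 1916 → Oct 1, 1917: 365 days.
Oct 1, 1917 → Oct 1, 1918: 365 days.
Oct 1, 1918 → Oct 1, 1919: 365 days.
Oct 1, 1919 → Oct 1, 1920: 366 days (Feb 29, 1920 is in that span).
Oct 1, 1920 → Oct 1, 1921: 365 days.
Oct 1, 1921 → Oct 1, 1922: 365 days.
Oct 1, 1922 → Oct 1, 1923: 365 days.
Oct 1, 1923 → Oct 1, 1924: 366 days (Feb 29, 1924 is in that span).
Oct 1, 1924 → Oct 1, 1925: 365 days.
Oct 1, 1925 → Nov 1, 1925: 31 days (October has 31).
Nov 1, 1925 → Dec 1, 1925: 30 days (November has 30).
Dec 1, 1925 → Jan 1, 1926: 31 days (December has 31).
Jan 1, 1926 → Feb 1, 1926: 31 days (January has 31).
Feb 1, 1926 → Feb 28, 1926: 27 days.
Total: 6359 days.

6359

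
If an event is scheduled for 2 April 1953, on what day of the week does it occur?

Thursday

Doomsday rule: the anchor day for the 1900s is Wednesday. For year 53: 53÷12 = 4 r 5, and 5÷4 = 1, so 4+5+1 = 10.
Wednesday + 10 ≡ Saturday — that's 1953's doomsday.
In April the doomsday date is Apr 4.
Apr 2 is 2 days before Apr 4; 2 mod 7 = 2, so Saturday − 2 = Thursday.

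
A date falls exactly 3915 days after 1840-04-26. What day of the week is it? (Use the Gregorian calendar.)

Tuesday

First find the weekday of Apr 26, 1840. Doomsday rule: the anchor day for the 1800s is Friday. For year 40: 40÷12 = 3 r 4, and 4÷4 = 1, so 3+4+1 = 8.
Friday + 8 ≡ Saturday — that's 1840's doomsday.
In April the doomsday date is Apr 4.
Apr 26 is 22 days after Apr 4; 22 mod 7 = 1, so Saturday + 1 = Sunday.
3915 mod 7 = 2, so 3915 days after a Sunday is Sunday + 2 = Tuesday.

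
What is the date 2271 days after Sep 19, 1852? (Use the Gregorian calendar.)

December 8, 1858

+365 (one year) → Sep 19, 1853 (1906 left).
+365 (one year) → Sep 19, 1854 (1541 left).
+365 (one year) → Sep 19, 1855 (1176 left).
+366 (one year; includes Feb 29, 1856) → Sep 19, 1856 (810 left).
+365 (one year) → Sep 19, 1857 (445 left).
+365 (one year) → Sep 19, 1858 (80 left).
Sep has 30 days: +12 → Oct 1, 1858 (68 left).
Oct has 31 days: +31 → Nov 1, 1858 (37 left).
Nov has 30 days: +30 → Dec 1, 1858 (7 left).
+7 → Dec 8, 1858.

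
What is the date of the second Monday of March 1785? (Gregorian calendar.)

March 14, 1785

March 1, 1785 is a Tuesday.
The first Monday is therefore March 7 (6 days later).
The second Monday is 7 + 1×7 = March 14.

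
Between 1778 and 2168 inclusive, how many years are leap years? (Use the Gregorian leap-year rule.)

Multiples of 4 in [1778,2168]: 98.
Of those, multiples of 100: 4 (not leap unless ÷400).
Multiples of 400: 1.
Leap years = 98 − 4 + 1 = 95.

95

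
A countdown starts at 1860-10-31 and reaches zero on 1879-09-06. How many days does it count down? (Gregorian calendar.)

Oct 31, 1860 → Oct 31, 1861: 365 days.
Oct 31, 1861 → Oct 31, 1862: 365 days.
Oct 31, 1862 → Oct 31, 1863: 365 days.
Oct 31, 1863 → Oct 31, 1864: 366 days (Feb 29, 1864 is in that span).
Oct 31, 1864 → Oct 31, 1865: 365 days.
Oct 31, 1865 → Oct 31, 1866: 365 days.
Oct 31, 1866 → Oct 31, 1867: 365 days.
Oct 31, 1867 → Oct 31, 1868: 366 days (Feb 29, 1868 is in that span).
Oct 31, 1868 → Oct 31, 1869: 365 days.
Oct 31, 1869 → Oct 31, 1870: 365 days.
Oct 31, 1870 → Oct 31, 1871: 365 days.
Oct 31, 1871 → Oct 31, 1872: 366 days (Feb 29, 1872 is in that span).
Oct 31, 1872 → Oct 31, 1873: 365 days.
Oct 31, 1873 → Oct 31, 1874: 365 days.
Oct 31, 1874 → Oct 31, 1875: 365 days.
Oct 31, 1875 → Oct 31, 1876: 366 days (Feb 29, 1876 is in that span).
Oct 31, 1876 → Oct 31, 1877: 365 days.
Oct 31, 1877 → Oct 31, 1878: 365 days.
Oct 31, 1878 → Nov 30, 1878: 30 days (October has 31).
Nov 30, 1878 → Dec 30, 1878: 30 days (November has 30).
Dec 30, 1878 → Jan 30, 1879: 31 days (December has 31).
Jan 30, 1879 → Feb 28, 1879: 29 days (January has 31).
Feb 28, 1879 → Mar 28, 1879: 28 days (February has 28).
Mar 28, 1879 → Apr 28, 1879: 31 days (March has 31).
Apr 28, 1879 → May 28, 1879: 30 days (April has 30).
May 28, 1879 → Jun 28, 1879: 31 days (May has 31).
Jun 28, 1879 → Jul 28, 1879: 30 days (June has 30).
Jul 28, 1879 → Aug 28, 1879: 31 days (July has 31).
Aug 28, 1879 → Sep 6, 1879: 9 days.
Total: 6884 days.

6884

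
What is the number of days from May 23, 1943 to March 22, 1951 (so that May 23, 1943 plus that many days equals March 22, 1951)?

2860

May 23, 1943 → May 23, 1944: 366 days (Feb 29, 1944 is in that span).
May 23, 1944 → May 23, 1945: 365 days.
May 23, 1945 → May 23, 1946: 365 days.
May 23, 1946 → May 23, 1947: 365 days.
May 23, 1947 → May 23, 1948: 366 days (Feb 29, 1948 is in that span).
May 23, 1948 → May 23, 1949: 365 days.
May 23, 1949 → May 23, 1950: 365 days.
May 23, 1950 → Jun 23, 1950: 31 days (May has 31).
Jun 23, 1950 → Jul 23, 1950: 30 days (June has 30).
Jul 23, 1950 → Aug 23, 1950: 31 days (July has 31).
Aug 23, 1950 → Sep 23, 1950: 31 days (August has 31).
Sep 23, 1950 → Oct 23, 1950: 30 days (September has 30).
Oct 23, 1950 → Nov 23, 1950: 31 days (October has 31).
Nov 23, 1950 → Dec 23, 1950: 30 days (November has 30).
Dec 23, 1950 → Jan 23, 1951: 31 days (December has 31).
Jan 23, 1951 → Feb 23, 1951: 31 days (January has 31).
Feb 23, 1951 → Mar 22, 1951: 27 days.
Total: 2860 days.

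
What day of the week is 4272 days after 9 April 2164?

Wednesday

First find the weekday of Apr 9, 2164. Doomsday rule: the anchor day for the 2100s is Sunday. For year 64: 64÷12 = 5 r 4, and 4÷4 = 1, so 5+4+1 = 10.
Sunday + 10 ≡ Wednesday — that's 2164's doomsday.
In April the doomsday date is Apr 4.
Apr 9 is 5 days after Apr 4; 5 mod 7 = 5, so Wednesday + 5 = Monday.
4272 mod 7 = 2, so 4272 days after a Monday is Monday + 2 = Wednesday.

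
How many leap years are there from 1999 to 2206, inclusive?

50

Multiples of 4 in [1999,2206]: 52.
Of those, multiples of 100: 3 (not leap unless ÷400).
Multiples of 400: 1.
Leap years = 52 − 3 + 1 = 50.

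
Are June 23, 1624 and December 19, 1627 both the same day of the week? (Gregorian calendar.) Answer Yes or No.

Yes

From Jun 23, 1624 to Dec 19, 1627 is 1274 days.
1274 mod 7 = 0, so they are the same weekday.
(Jun 23, 1624 is a Sunday; Dec 19, 1627 is a Sunday.)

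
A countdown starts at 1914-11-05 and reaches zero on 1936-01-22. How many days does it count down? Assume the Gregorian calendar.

Nov 5, 1914 → Nov 5, 1915: 365 days.
Nov 5, 1915 → Nov 5, 1916: 366 days (Feb 29, 1916 is in that span).
Nov 5, 1916 → Nov 5, 1917: 365 days.
Nov 5, 1917 → Nov 5, 1918: 365 days.
Nov 5, 1918 → Nov 5, 1919: 365 days.
Nov 5, 1919 → Nov 5, 1920: 366 days (Feb 29, 1920 is in that span).
Nov 5, 1920 → Nov 5, 1921: 365 days.
Nov 5, 1921 → Nov 5, 1922: 365 days.
Nov 5, 1922 → Nov 5, 1923: 365 days.
Nov 5, 1923 → Nov 5, 1924: 366 days (Feb 29, 1924 is in that span).
Nov 5, 1924 → Nov 5, 1925: 365 days.
Nov 5, 1925 → Nov 5, 1926: 365 days.
Nov 5, 1926 → Nov 5, 1927: 365 days.
Nov 5, 1927 → Nov 5, 1928: 366 days (Feb 29, 1928 is in that span).
Nov 5, 1928 → Nov 5, 1929: 365 days.
Nov 5, 1929 → Nov 5, 1930: 365 days.
Nov 5, 1930 → Nov 5, 1931: 365 days.
Nov 5, 1931 → Nov 5, 1932: 366 days (Feb 29, 1932 is in that span).
Nov 5, 1932 → Nov 5, 1933: 365 days.
Nov 5, 1933 → Nov 5, 1934: 365 days.
Nov 5, 1934 → Nov 5, 1935: 365 days.
Nov 5, 1935 → Dec 5, 1935: 30 days (November has 30).
Dec 5, 1935 → Jan 5, 1936: 31 days (December has 31).
Jan 5, 1936 → Jan 22, 1936: 17 days.
Total: 7748 days.

7748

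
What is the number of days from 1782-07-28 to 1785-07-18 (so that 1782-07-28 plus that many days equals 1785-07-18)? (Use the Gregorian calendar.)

1086

Jul 28, 1782 → Jul 28, 1783: 365 days.
Jul 28, 1783 → Jul 28, 1784: 366 days (Feb 29, 1784 is in that span).
Jul 28, 1784 → Aug 28, 1784: 31 days (July has 31).
Aug 28, 1784 → Sep 28, 1784: 31 days (August has 31).
Sep 28, 1784 → Oct 28, 1784: 30 days (September has 30).
Oct 28, 1784 → Nov 28, 1784: 31 days (October has 31).
Nov 28, 1784 → Dec 28, 1784: 30 days (November has 30).
Dec 28, 1784 → Jan 28, 1785: 31 days (December has 31).
Jan 28, 1785 → Feb 28, 1785: 31 days (January has 31).
Feb 28, 1785 → Mar 28, 1785: 28 days (February has 28).
Mar 28, 1785 → Apr 28, 1785: 31 days (March has 31).
Apr 28, 1785 → May 28, 1785: 30 days (April has 30).
May 28, 1785 → Jun 28, 1785: 31 days (May has 31).
Jun 28, 1785 → Jul 18, 1785: 20 days.
Total: 1086 days.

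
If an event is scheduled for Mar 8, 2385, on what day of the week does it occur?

Doomsday rule: the anchor day for the 2300s is Wednesday. For year 85: 85÷12 = 7 r 1, and 1÷4 = 0, so 7+1+0 = 8.
Wednesday + 8 ≡ Thursday — that's 2385's doomsday.
In March the doomsday date is Mar 14.
Mar 8 is 6 days before Mar 14; 6 mod 7 = 6, so Thursday − 6 = Friday.

Friday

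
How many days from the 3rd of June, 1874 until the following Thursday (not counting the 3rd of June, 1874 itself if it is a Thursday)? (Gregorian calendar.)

Jun 3, 1874 is a Wednesday.
From Wednesday to the next Thursday is 1 day.

1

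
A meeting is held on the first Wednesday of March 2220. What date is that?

March 1, 2220 is a Wednesday.
The first Wednesday is therefore March 1 (same day).

March 1, 2220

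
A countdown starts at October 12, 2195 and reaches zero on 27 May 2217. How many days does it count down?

7897

Oct 12, 2195 → Oct 12, 2196: 366 days (Feb 29, 2196 is in that span).
Oct 12, 2196 → Oct 12, 2197: 365 days.
Oct 12, 2197 → Oct 12, 2198: 365 days.
Oct 12, 2198 → Oct 12, 2199: 365 days.
Oct 12, 2199 → Oct 12, 2200: 365 days.
Oct 12, 2200 → Oct 12, 2201: 365 days.
Oct 12, 2201 → Oct 12, 2202: 365 days.
Oct 12, 2202 → Oct 12, 2203: 365 days.
Oct 12, 2203 → Oct 12, 2204: 366 days (Feb 29, 2204 is in that span).
Oct 12, 2204 → Oct 12, 2205: 365 days.
Oct 12, 2205 → Oct 12, 2206: 365 days.
Oct 12, 2206 → Oct 12, 2207: 365 days.
Oct 12, 2207 → Oct 12, 2208: 366 days (Feb 29, 2208 is in that span).
Oct 12, 2208 → Oct 12, 2209: 365 days.
Oct 12, 2209 → Oct 12, 2210: 365 days.
Oct 12, 2210 → Oct 12, 2211: 365 days.
Oct 12, 2211 → Oct 12, 2212: 366 days (Feb 29, 2212 is in that span).
Oct 12, 2212 → Oct 12, 2213: 365 days.
Oct 12, 2213 → Oct 12, 2214: 365 days.
Oct 12, 2214 → Oct 12, 2215: 365 days.
Oct 12, 2215 → Oct 12, 2216: 366 days (Feb 29, 2216 is in that span).
Oct 12, 2216 → Nov 12, 2216: 31 days (October has 31).
Nov 12, 2216 → Dec 12, 2216: 30 days (November has 30).
Dec 12, 2216 → Jan 12, 2217: 31 days (December has 31).
Jan 12, 2217 → Feb 12, 2217: 31 days (January has 31).
Feb 12, 2217 → Mar 12, 2217: 28 days (February has 28).
Mar 12, 2217 → Apr 12, 2217: 31 days (March has 31).
Apr 12, 2217 → May 12, 2217: 30 days (April has 30).
May 12, 2217 → May 27, 2217: 15 days.
Total: 7897 days.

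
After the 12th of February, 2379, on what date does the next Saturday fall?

February 17, 2379

Feb 12, 2379 is a Monday.
From Monday to the next Saturday is 5 days.
Feb 12, 2379 + 5 = Feb 17, 2379.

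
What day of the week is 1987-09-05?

Saturday

January 1, 1987 is a Thursday.
Jan 1, 1987 → Feb 1, 1987: 31 days (January has 31).
Feb 1, 1987 → Mar 1, 1987: 28 days (February has 28).
Mar 1, 1987 → Apr 1, 1987: 31 days (March has 31).
Apr 1, 1987 → May 1, 1987: 30 days (April has 30).
May 1, 1987 → Jun 1, 1987: 31 days (May has 31).
Jun 1, 1987 → Jul 1, 1987: 30 days (June has 30).
Jul 1, 1987 → Aug 1, 1987: 31 days (July has 31).
Aug 1, 1987 → Sep 1, 1987: 31 days (August has 31).
Sep 1, 1987 → Sep 5, 1987: 4 days.
Total: 247 days.
247 mod 7 = 2, so Thursday + 2 = Saturday.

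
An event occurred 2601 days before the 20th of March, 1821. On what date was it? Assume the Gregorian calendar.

February 4, 1814

−365 (one year) → Mar 20, 1820 (2236 left).
−366 (one year; includes Feb 29, 1820) → Mar 20, 1819 (1870 left).
−365 (one year) → Mar 20, 1818 (1505 left).
−365 (one year) → Mar 20, 1817 (1140 left).
−365 (one year) → Mar 20, 1816 (775 left).
−366 (one year; includes Feb 29, 1816) → Mar 20, 1815 (409 left).
−365 (one year) → Mar 20, 1814 (44 left).
−20 → Feb 28, 1814 (end of Feb, 28 days; 24 left).
−24 → Feb 4, 1814.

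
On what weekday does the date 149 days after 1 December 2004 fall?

First find the weekday of Dec 1, 2004. Doomsday rule: the anchor day for the 2000s is Tuesday. For year 04: 4÷12 = 0 r 4, and 4÷4 = 1, so 0+4+1 = 5.
Tuesday + 5 ≡ Sunday — that's 2004's doomsday.
In December the doomsday date is Dec 12.
Dec 1 is 11 days before Dec 12; 11 mod 7 = 4, so Sunday − 4 = Wednesday.
149 mod 7 = 2, so 149 days after a Wednesday is Wednesday + 2 = Friday.

Friday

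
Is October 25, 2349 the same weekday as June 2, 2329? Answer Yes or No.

No

From Jun 2, 2329 to Oct 25, 2349 is 7450 days.
7450 mod 7 = 2, so they are different weekdays.
(Jun 2, 2329 is a Sunday; Oct 25, 2349 is a Tuesday.)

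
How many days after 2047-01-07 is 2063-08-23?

Jan 7, 2047 → Jan 7, 2048: 365 days.
Jan 7, 2048 → Jan 7, 2049: 366 days (Feb 29, 2048 is in that span).
Jan 7, 2049 → Jan 7, 2050: 365 days.
Jan 7, 2050 → Jan 7, 2051: 365 days.
Jan 7, 2051 → Jan 7, 2052: 365 days.
Jan 7, 2052 → Jan 7, 2053: 366 days (Feb 29, 2052 is in that span).
Jan 7, 2053 → Jan 7, 2054: 365 days.
Jan 7, 2054 → Jan 7, 2055: 365 days.
Jan 7, 2055 → Jan 7, 2056: 365 days.
Jan 7, 2056 → Jan 7, 2057: 366 days (Feb 29, 2056 is in that span).
Jan 7, 2057 → Jan 7, 2058: 365 days.
Jan 7, 2058 → Jan 7, 2059: 365 days.
Jan 7, 2059 → Jan 7, 2060: 365 days.
Jan 7, 2060 → Jan 7, 2061: 366 days (Feb 29, 2060 is in that span).
Jan 7, 2061 → Jan 7, 2062: 365 days.
Jan 7, 2062 → Jan 7, 2063: 365 days.
Jan 7, 2063 → Feb 7, 2063: 31 days (January has 31).
Feb 7, 2063 → Mar 7, 2063: 28 days (February has 28).
Mar 7, 2063 → Apr 7, 2063: 31 days (March has 31).
Apr 7, 2063 → May 7, 2063: 30 days (April has 30).
May 7, 2063 → Jun 7, 2063: 31 days (May has 31).
Jun 7, 2063 → Jul 7, 2063: 30 days (June has 30).
Jul 7, 2063 → Aug 7, 2063: 31 days (July has 31).
Aug 7, 2063 → Aug 23, 2063: 16 days.
Total: 6072 days.

6072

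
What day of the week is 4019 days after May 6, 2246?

Thursday

First find the weekday of May 6, 2246. Doomsday rule: the anchor day for the 2200s is Friday. For year 46: 46÷12 = 3 r 10, and 10÷4 = 2, so 3+10+2 = 15.
Friday + 15 ≡ Saturday — that's 2246's doomsday.
In May the doomsday date is May 9.
May 6 is 3 days before May 9; 3 mod 7 = 3, so Saturday − 3 = Wednesday.
4019 mod 7 = 1, so 4019 days after a Wednesday is Wednesday + 1 = Thursday.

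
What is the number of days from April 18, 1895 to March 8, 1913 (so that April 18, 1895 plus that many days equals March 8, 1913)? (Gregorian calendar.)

6533

Apr 18, 1895 → Apr 18, 1896: 366 days (Feb 29, 1896 is in that span).
Apr 18, 1896 → Apr 18, 1897: 365 days.
Apr 18, 1897 → Apr 18, 1898: 365 days.
Apr 18, 1898 → Apr 18, 1899: 365 days.
Apr 18, 1899 → Apr 18, 1900: 365 days.
Apr 18, 1900 → Apr 18, 1901: 365 days.
Apr 18, 1901 → Apr 18, 1902: 365 days.
Apr 18, 1902 → Apr 18, 1903: 365 days.
Apr 18, 1903 → Apr 18, 1904: 366 days (Feb 29, 1904 is in that span).
Apr 18, 1904 → Apr 18, 1905: 365 days.
Apr 18, 1905 → Apr 18, 1906: 365 days.
Apr 18, 1906 → Apr 18, 1907: 365 days.
Apr 18, 1907 → Apr 18, 1908: 366 days (Feb 29, 1908 is in that span).
Apr 18, 1908 → Apr 18, 1909: 365 days.
Apr 18, 1909 → Apr 18, 1910: 365 days.
Apr 18, 1910 → Apr 18, 1911: 365 days.
Apr 18, 1911 → Apr 18, 1912: 366 days (Feb 29, 1912 is in that span).
Apr 18, 1912 → May 18, 1912: 30 days (April has 30).
May 18, 1912 → Jun 18, 1912: 31 days (May has 31).
Jun 18, 1912 → Jul 18, 1912: 30 days (June has 30).
Jul 18, 1912 → Aug 18, 1912: 31 days (July has 31).
Aug 18, 1912 → Sep 18, 1912: 31 days (August has 31).
Sep 18, 1912 → Oct 18, 1912: 30 days (September has 30).
Oct 18, 1912 → Nov 18, 1912: 31 days (October has 31).
Nov 18, 1912 → Dec 18, 1912: 30 days (November has 30).
Dec 18, 1912 → Jan 18, 1913: 31 days (December has 31).
Jan 18, 1913 → Feb 18, 1913: 31 days (January has 31).
Feb 18, 1913 → Mar 8, 1913: 18 days.
Total: 6533 days.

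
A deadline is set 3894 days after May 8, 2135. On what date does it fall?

January 4, 2146

+366 (one year; includes Feb 29, 2136) → May 8, 2136 (3528 left).
+365 (one year) → May 8, 2137 (3163 left).
+365 (one year) → May 8, 2138 (2798 left).
+365 (one year) → May 8, 2139 (2433 left).
+366 (one year; includes Feb 29, 2140) → May 8, 2140 (2067 left).
+365 (one year) → May 8, 2141 (1702 left).
+365 (one year) → May 8, 2142 (1337 left).
+365 (one year) → May 8, 2143 (972 left).
+366 (one year; includes Feb 29, 2144) → May 8, 2144 (606 left).
+365 (one year) → May 8, 2145 (241 left).
May has 31 days: +24 → Jun 1, 2145 (217 left).
Jun has 30 days: +30 → Jul 1, 2145 (187 left).
Jul has 31 days: +31 → Aug 1, 2145 (156 left).
Aug has 31 days: +31 → Sep 1, 2145 (125 left).
Sep has 30 days: +30 → Oct 1, 2145 (95 left).
Oct has 31 days: +31 → Nov 1, 2145 (64 left).
Nov has 30 days: +30 → Dec 1, 2145 (34 left).
Dec has 31 days: +31 → Jan 1, 2146 (3 left).
+3 → Jan 4, 2146.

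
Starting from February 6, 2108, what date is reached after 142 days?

June 27, 2108

Feb has 29 days: +24 → Mar 1, 2108 (118 left).
Mar has 31 days: +31 → Apr 1, 2108 (87 left).
Apr has 30 days: +30 → May 1, 2108 (57 left).
May has 31 days: +31 → Jun 1, 2108 (26 left).
+26 → Jun 27, 2108.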